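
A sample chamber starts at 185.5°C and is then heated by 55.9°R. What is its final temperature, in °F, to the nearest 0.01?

The 55.9°R change is an interval, so only the factor 5/9 applies: +55.9 × 5/9 = +31.0556°C.
Final Celsius temperature: 185.5000 + 31.0556 = 216.5556°C.
In Fahrenheit: 216.5556 × 1.8 + 32 = 421.80°F.

421.80°F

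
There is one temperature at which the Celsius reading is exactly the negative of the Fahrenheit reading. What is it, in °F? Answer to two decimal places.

11.43°F

Let F be the Fahrenheit reading. The Celsius reading is C = 5/9·F - 17.7778.
Require C = -1·F: 5/9·F - 17.7778 = -1·F.
(14/9)·F = 17.7778  ⇒  F = 11.43.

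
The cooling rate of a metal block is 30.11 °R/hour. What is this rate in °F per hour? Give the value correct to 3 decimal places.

Since only a temperature interval is involved, the additive offset between the scales drops out.
A change of 1°R is a change of 1°F, so 30.11 × 1 = 30.110.

30.110 °F/hour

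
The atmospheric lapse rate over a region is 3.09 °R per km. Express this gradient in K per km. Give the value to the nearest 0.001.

Since only a temperature interval is involved, the additive offset between the scales drops out.
A change of 1°R is a change of 5/9 K, so 3.09 × 5/9 = 1.717.

1.717 K/km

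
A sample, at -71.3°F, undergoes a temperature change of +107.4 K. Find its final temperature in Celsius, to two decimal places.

Initial temperature in Celsius: (-71.3 - 32) × 5/9 = -57.3889°C.
The 107.4 K change is an interval; Kelvin and Celsius degrees are the same size, so ΔC = +107.4°C.
Final Celsius temperature: -57.3889 + 107.4000 = 50.0111°C.

50.01°C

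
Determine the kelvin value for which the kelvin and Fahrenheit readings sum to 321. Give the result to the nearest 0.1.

Let K be the kelvin reading. The Fahrenheit reading is F = 1.8·K - 459.67.
Require K + F = 321: (2.8)·K - 459.67 = 321.
K = (321 + 459.67) / (2.8) = 278.8.

278.8 K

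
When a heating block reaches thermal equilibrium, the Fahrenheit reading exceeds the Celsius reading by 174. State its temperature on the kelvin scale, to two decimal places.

Let x be the Celsius reading; then the Fahrenheit reading is 1.8·x + 32.
(1.8·x + 32) - x = 174  ⇒  (0.8)·x = 142  ⇒  x = 177.5000°C.
In kelvin: 177.5000 + 273.15 = 450.65 K.

450.65 K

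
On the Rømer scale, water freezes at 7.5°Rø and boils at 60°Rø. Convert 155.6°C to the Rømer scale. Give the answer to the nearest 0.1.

89.2°Rø

Linearly onto the Rømer scale: 7.5 + (155.6000 / 100) × (60 - 7.5) = 89.2°Rø.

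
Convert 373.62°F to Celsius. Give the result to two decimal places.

In Celsius: (373.62 - 32) × 5/9 = 189.7889°C.

189.79°C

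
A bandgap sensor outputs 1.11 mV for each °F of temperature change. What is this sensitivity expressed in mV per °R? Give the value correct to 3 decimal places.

Since only a temperature interval is involved, the additive offset between the scales drops out.
A change of 1°R is a change of 1°F, so per °R the value is 1.11 × 1 = 1.110.

1.110 mV per °R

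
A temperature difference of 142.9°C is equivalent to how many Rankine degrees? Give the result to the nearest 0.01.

257.22°R

An interval of 1°C corresponds to 1.8°R.
142.9 × 1.8 = 257.22.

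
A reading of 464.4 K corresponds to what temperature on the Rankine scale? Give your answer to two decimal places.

In Celsius: 464.4 - 273.15 = 191.2500°C.
In Rankine: 191.2500 × 1.8 + 491.67 = 835.92°R.

835.92°R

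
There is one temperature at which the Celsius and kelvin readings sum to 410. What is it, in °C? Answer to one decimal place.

Let C be the Celsius reading. The kelvin reading is K = 1·C + 273.15.
Require C + K = 410: (2)·C + 273.15 = 410.
C = (410 - 273.15) / (2) = 68.4.

68.4°C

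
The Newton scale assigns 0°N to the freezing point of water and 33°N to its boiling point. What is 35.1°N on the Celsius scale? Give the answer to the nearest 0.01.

Linear interpolation between the fixed points: C = (35.1 - 0) × 100 / (33 - 0) = 106.3636°C.

106.36°C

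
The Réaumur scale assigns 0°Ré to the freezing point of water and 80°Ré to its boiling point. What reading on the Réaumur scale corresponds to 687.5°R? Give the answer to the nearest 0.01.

First in Celsius: (687.5 - 491.67) × 5/9 = 108.7944°C.
Linearly onto the Réaumur scale: 0 + (108.7944 / 100) × (80 - 0) = 87.04°Ré.

87.04°Ré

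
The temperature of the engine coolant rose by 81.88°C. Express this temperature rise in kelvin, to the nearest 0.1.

81.9 K

Celsius and kelvin degrees are the same size, so the interval is unchanged: 81.9.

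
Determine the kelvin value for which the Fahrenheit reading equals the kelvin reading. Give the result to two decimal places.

Let K be the kelvin reading. The Fahrenheit reading is F = 1.8·K - 459.67.
Set F = K: 1.8·K - 459.67 = K.
(0.8)·K = 459.67  ⇒  K = 574.59.

574.59 K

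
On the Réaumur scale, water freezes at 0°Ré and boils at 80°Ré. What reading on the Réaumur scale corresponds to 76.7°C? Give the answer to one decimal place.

61.4°Ré

Linearly onto the Réaumur scale: 0 + (76.7000 / 100) × (80 - 0) = 61.4°Ré.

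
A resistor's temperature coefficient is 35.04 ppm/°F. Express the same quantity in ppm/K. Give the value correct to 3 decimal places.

Since only a temperature interval is involved, the additive offset between the scales drops out.
A change of 1 K is a change of 1.8°F, so per K the value is 35.04 × 1.8 = 63.072.

63.072 ppm/K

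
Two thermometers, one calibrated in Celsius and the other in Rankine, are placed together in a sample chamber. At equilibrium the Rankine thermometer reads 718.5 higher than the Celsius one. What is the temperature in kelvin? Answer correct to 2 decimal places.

Let x be the Celsius reading; then the Rankine reading is 1.8·x + 491.67.
(1.8·x + 491.67) - x = 718.5  ⇒  (0.8)·x = 226.83  ⇒  x = 283.5375°C.
In kelvin: 283.5375 + 273.15 = 556.69 K.

556.69 K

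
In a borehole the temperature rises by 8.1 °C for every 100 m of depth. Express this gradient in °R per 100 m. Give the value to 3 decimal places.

14.580 °R/100 m

The quantity depends on a temperature interval, so only the ratio of degree sizes applies; the offset between the scales is irrelevant.
A change of 1°C is a change of 1.8°R, so 8.1 × 1.8 = 14.580.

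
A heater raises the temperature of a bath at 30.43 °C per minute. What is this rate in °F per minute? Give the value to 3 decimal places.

The quantity depends on a temperature interval, so only the ratio of degree sizes applies; the offset between the scales is irrelevant.
A change of 1°C is a change of 1.8°F, so 30.43 × 1.8 = 54.774.

54.774 °F/minute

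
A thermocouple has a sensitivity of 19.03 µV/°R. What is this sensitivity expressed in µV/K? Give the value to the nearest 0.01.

The quantity depends on a temperature interval, so only the ratio of degree sizes applies; the offset between the scales is irrelevant.
A change of 1 K is a change of 1.8°R, so per K the value is 19.03 × 1.8 = 34.25.

34.25 µV/K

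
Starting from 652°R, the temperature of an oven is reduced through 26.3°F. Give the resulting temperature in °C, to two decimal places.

74.46°C

Initial temperature in Celsius: (652 - 491.67) × 5/9 = 89.0722°C.
The 26.3°F change is an interval, so only the factor 5/9 applies: -26.3 × 5/9 = -14.6111°C.
Final Celsius temperature: 89.0722 - 14.6111 = 74.4611°C.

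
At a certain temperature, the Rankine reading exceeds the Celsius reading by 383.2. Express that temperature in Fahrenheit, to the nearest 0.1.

-212.1°F

Let x be the Rankine reading; then the Celsius reading is 5/9·x - 273.15.
(5/9·x - 273.15) - x = -383.2  ⇒  (-4/9)·x = -110.05  ⇒  x = 247.6125°R.
In Celsius: (247.6125 - 491.67) × 5/9 = -135.5875°C.
In Fahrenheit: -135.5875 × 1.8 + 32 = -212.1°F.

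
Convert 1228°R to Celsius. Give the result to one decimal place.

In Celsius: (1228 - 491.67) × 5/9 = 409.0722°C.

409.1°C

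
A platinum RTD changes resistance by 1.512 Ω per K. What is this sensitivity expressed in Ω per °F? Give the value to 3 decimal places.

The quantity depends on a temperature interval, so only the ratio of degree sizes applies; the offset between the scales is irrelevant.
A change of 1°F is a change of 5/9 K, so per °F the value is 1.512 × 5/9 = 0.840.

0.840 Ω per °F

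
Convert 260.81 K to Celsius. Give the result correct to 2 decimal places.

-12.34°C

In Celsius: 260.81 - 273.15 = -12.3400°C.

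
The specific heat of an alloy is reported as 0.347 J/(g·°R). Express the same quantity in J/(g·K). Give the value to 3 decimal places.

0.625 J/(g·K)

Since only a temperature interval is involved, the additive offset between the scales drops out.
A change of 1 K is a change of 1.8°R, so per K the value is 0.347 × 1.8 = 0.625.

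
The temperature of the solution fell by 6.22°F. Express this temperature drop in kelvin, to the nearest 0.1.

An interval of 1°F corresponds to 5/9 K.
6.22 × 5/9 = 3.5.

3.5 K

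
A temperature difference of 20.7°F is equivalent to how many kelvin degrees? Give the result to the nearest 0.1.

11.5 K

An interval of 1°F corresponds to 5/9 K.
20.7 × 5/9 = 11.5.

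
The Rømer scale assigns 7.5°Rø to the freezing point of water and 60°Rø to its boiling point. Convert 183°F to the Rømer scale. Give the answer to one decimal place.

First in Celsius: (183 - 32) × 5/9 = 83.8889°C.
Linearly onto the Rømer scale: 7.5 + (83.8889 / 100) × (60 - 7.5) = 51.5°Rø.

51.5°Rø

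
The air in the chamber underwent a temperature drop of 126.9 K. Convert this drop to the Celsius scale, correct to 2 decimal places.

126.90°C

Kelvin and Celsius degrees are the same size, so the interval is unchanged: 126.90.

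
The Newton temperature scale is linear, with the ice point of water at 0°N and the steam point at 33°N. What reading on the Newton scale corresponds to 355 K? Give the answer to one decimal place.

First in Celsius: 355 - 273.15 = 81.8500°C.
Linearly onto the Newton scale: 0 + (81.8500 / 100) × (33 - 0) = 27.0°N.

27.0°N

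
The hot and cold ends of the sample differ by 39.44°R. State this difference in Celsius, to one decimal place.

For a temperature interval the offset drops out; only the factor 5/9 applies.
39.44 × 5/9 = 21.9.

21.9°C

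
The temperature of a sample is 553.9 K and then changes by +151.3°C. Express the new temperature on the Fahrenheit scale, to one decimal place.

809.7°F

Initial temperature in Celsius: 553.9 - 273.15 = 280.7500°C.
Final Celsius temperature: 280.7500 + 151.3000 = 432.0500°C.
In Fahrenheit: 432.0500 × 1.8 + 32 = 809.7°F.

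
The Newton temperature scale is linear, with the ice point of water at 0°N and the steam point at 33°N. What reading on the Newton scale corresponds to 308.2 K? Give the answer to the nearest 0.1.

11.6°N

First in Celsius: 308.2 - 273.15 = 35.0500°C.
Linearly onto the Newton scale: 0 + (35.0500 / 100) × (33 - 0) = 11.6°N.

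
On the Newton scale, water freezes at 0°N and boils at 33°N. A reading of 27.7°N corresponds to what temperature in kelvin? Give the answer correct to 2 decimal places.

Linear interpolation between the fixed points: C = (27.7 - 0) × 100 / (33 - 0) = 83.9394°C.
Then 83.9394 + 273.15 = 357.09 K.

357.09 K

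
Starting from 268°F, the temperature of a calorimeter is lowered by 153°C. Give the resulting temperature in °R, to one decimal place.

Initial temperature in Celsius: (268 - 32) × 5/9 = 131.1111°C.
Final Celsius temperature: 131.1111 - 153.0000 = -21.8889°C.
In Rankine: -21.8889 × 1.8 + 491.67 = 452.3°R.

452.3°R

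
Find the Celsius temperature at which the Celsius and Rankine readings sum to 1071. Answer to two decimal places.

Let C be the Celsius reading. The Rankine reading is R = 1.8·C + 491.67.
Require C + R = 1071: (2.8)·C + 491.67 = 1071.
C = (1071 - 491.67) / (2.8) = 206.90.

206.90°C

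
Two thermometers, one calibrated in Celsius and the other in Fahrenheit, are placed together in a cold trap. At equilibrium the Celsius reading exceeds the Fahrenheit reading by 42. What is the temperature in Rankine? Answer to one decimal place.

Let x be the Celsius reading; then the Fahrenheit reading is 1.8·x + 32.
(1.8·x + 32) - x = -42  ⇒  (0.8)·x = -74  ⇒  x = -92.5000°C.
In Rankine: -92.5000 × 1.8 + 491.67 = 325.2°R.

325.2°R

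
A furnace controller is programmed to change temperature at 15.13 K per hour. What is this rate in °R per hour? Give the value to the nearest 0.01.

27.23 °R/hour

Since only a temperature interval is involved, the additive offset between the scales drops out.
A change of 1 K is a change of 1.8°R, so 15.13 × 1.8 = 27.23.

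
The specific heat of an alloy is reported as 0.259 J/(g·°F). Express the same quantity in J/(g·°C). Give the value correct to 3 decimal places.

The quantity depends on a temperature interval, so only the ratio of degree sizes applies; the offset between the scales is irrelevant.
A change of 1°C is a change of 1.8°F, so per °C the value is 0.259 × 1.8 = 0.466.

0.466 J/(g·°C)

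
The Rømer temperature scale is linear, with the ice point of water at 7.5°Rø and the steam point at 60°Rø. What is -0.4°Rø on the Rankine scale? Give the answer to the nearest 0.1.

464.6°R

Linear interpolation between the fixed points: C = (-0.4 - 7.5) × 100 / (60 - 7.5) = -15.0476°C.
Then -15.0476 × 1.8 + 491.67 = 464.6°R.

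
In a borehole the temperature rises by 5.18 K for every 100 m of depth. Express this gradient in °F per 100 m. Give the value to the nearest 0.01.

Since only a temperature interval is involved, the additive offset between the scales drops out.
A change of 1 K is a change of 1.8°F, so 5.18 × 1.8 = 9.32.

9.32 °F/100 m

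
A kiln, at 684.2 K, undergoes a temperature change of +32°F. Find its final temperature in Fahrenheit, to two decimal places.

803.89°F

Initial temperature in Celsius: 684.2 - 273.15 = 411.0500°C.
The 32°F change is an interval, so only the factor 5/9 applies: +32 × 5/9 = +17.7778°C.
Final Celsius temperature: 411.0500 + 17.7778 = 428.8278°C.
In Fahrenheit: 428.8278 × 1.8 + 32 = 803.89°F.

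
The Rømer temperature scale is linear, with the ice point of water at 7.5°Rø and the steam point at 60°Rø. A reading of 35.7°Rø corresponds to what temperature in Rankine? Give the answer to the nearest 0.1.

Linear interpolation between the fixed points: C = (35.7 - 7.5) × 100 / (60 - 7.5) = 53.7143°C.
Then 53.7143 × 1.8 + 491.67 = 588.4°R.

588.4°R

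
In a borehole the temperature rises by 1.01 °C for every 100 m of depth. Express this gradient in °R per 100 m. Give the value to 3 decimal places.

1.818 °R/100 m

Since only a temperature interval is involved, the additive offset between the scales drops out.
A change of 1°C is a change of 1.8°R, so 1.01 × 1.8 = 1.818.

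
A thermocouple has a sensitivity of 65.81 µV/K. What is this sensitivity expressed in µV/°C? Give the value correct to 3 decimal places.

Since only a temperature interval is involved, the additive offset between the scales drops out.
A change of 1°C is a change of 1 K, so per °C the value is 65.81 × 1 = 65.810.

65.810 µV/°C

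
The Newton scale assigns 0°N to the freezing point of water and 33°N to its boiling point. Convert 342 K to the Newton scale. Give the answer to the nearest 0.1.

First in Celsius: 342 - 273.15 = 68.8500°C.
Linearly onto the Newton scale: 0 + (68.8500 / 100) × (33 - 0) = 22.7°N.

22.7°N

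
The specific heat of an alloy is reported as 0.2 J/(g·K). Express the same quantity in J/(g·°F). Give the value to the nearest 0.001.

Since only a temperature interval is involved, the additive offset between the scales drops out.
A change of 1°F is a change of 5/9 K, so per °F the value is 0.2 × 5/9 = 0.111.

0.111 J/(g·°F)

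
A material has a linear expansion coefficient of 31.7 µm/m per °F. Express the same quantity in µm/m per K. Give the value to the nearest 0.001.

57.060 µm/m per K

The quantity depends on a temperature interval, so only the ratio of degree sizes applies; the offset between the scales is irrelevant.
A change of 1 K is a change of 1.8°F, so per K the value is 31.7 × 1.8 = 57.060.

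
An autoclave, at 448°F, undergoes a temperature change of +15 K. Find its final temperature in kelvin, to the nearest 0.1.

Initial temperature in Celsius: (448 - 32) × 5/9 = 231.1111°C.
The 15 K change is an interval; Kelvin and Celsius degrees are the same size, so ΔC = +15°C.
Final Celsius temperature: 231.1111 + 15.0000 = 246.1111°C.
In kelvin: 246.1111 + 273.15 = 519.3 K.

519.3 K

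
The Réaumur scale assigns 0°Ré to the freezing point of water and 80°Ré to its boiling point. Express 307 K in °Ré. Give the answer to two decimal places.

27.08°Ré

First in Celsius: 307 - 273.15 = 33.8500°C.
Linearly onto the Réaumur scale: 0 + (33.8500 / 100) × (80 - 0) = 27.08°Ré.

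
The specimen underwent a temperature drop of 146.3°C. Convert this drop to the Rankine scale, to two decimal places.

Only the scale ratio 1.8 matters for a change in temperature.
146.3 × 1.8 = 263.34.

263.34°R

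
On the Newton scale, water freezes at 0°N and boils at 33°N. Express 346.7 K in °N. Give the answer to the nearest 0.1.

24.3°N

First in Celsius: 346.7 - 273.15 = 73.5500°C.
Linearly onto the Newton scale: 0 + (73.5500 / 100) × (33 - 0) = 24.3°N.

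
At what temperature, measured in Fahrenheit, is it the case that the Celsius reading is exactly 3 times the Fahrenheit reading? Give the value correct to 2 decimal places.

Let F be the Fahrenheit reading. The Celsius reading is C = 5/9·F - 17.7778.
Require C = 3·F: 5/9·F - 17.7778 = 3·F.
(-22/9)·F = 17.7778  ⇒  F = -7.27.

-7.27°F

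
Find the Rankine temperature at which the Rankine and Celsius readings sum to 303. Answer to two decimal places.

370.38°R

Let R be the Rankine reading. The Celsius reading is C = 5/9·R - 273.15.
Require R + C = 303: (14/9)·R - 273.15 = 303.
R = (303 + 273.15) / (14/9) = 370.38.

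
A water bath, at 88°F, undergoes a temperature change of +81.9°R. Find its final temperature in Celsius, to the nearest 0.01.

76.61°C

Initial temperature in Celsius: (88 - 32) × 5/9 = 31.1111°C.
The 81.9°R change is an interval, so only the factor 5/9 applies: +81.9 × 5/9 = +45.5000°C.
Final Celsius temperature: 31.1111 + 45.5000 = 76.6111°C.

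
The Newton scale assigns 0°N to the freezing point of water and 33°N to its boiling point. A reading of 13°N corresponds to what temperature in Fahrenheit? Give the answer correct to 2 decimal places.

102.91°F

Linear interpolation between the fixed points: C = (13 - 0) × 100 / (33 - 0) = 39.3939°C.
Then 39.3939 × 1.8 + 32 = 102.91°F.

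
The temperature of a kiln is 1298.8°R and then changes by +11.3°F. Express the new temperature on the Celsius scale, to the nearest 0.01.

454.68°C

Initial temperature in Celsius: (1298.8 - 491.67) × 5/9 = 448.4056°C.
The 11.3°F change is an interval, so only the factor 5/9 applies: +11.3 × 5/9 = +6.2778°C.
Final Celsius temperature: 448.4056 + 6.2778 = 454.6833°C.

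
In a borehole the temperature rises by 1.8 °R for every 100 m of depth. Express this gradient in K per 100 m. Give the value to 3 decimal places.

1.000 K/100 m

The quantity depends on a temperature interval, so only the ratio of degree sizes applies; the offset between the scales is irrelevant.
A change of 1°R is a change of 5/9 K, so 1.8 × 5/9 = 1.000.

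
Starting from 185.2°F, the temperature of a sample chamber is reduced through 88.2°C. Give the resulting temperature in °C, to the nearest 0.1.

Initial temperature in Celsius: (185.2 - 32) × 5/9 = 85.1111°C.
Final Celsius temperature: 85.1111 - 88.2000 = -3.0889°C.

-3.1°C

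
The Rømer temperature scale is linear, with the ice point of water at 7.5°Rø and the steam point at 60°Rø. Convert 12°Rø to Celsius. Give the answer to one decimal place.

Linear interpolation between the fixed points: C = (12 - 7.5) × 100 / (60 - 7.5) = 8.5714°C.

8.6°C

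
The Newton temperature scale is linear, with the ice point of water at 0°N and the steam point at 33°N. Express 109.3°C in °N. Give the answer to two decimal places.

Linearly onto the Newton scale: 0 + (109.3000 / 100) × (33 - 0) = 36.07°N.

36.07°N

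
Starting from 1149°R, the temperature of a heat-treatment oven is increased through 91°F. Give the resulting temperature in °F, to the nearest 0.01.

Initial temperature in Celsius: (1149 - 491.67) × 5/9 = 365.1833°C.
The 91°F change is an interval, so only the factor 5/9 applies: +91 × 5/9 = +50.5556°C.
Final Celsius temperature: 365.1833 + 50.5556 = 415.7389°C.
In Fahrenheit: 415.7389 × 1.8 + 32 = 780.33°F.

780.33°F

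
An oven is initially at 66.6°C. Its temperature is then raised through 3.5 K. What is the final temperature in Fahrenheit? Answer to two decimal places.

The 3.5 K change is an interval; Kelvin and Celsius degrees are the same size, so ΔC = +3.5°C.
Final Celsius temperature: 66.6000 + 3.5000 = 70.1000°C.
In Fahrenheit: 70.1000 × 1.8 + 32 = 158.18°F.

158.18°F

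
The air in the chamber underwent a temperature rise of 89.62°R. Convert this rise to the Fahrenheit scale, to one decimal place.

Rankine and Fahrenheit degrees are the same size, so the interval is unchanged: 89.6.

89.6°F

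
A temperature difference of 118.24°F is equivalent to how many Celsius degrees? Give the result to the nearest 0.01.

For a temperature interval the offset drops out; only the factor 5/9 applies.
118.24 × 5/9 = 65.69.

65.69°C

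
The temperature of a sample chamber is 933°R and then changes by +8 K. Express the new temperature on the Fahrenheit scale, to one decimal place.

487.7°F

Initial temperature in Celsius: (933 - 491.67) × 5/9 = 245.1833°C.
The 8 K change is an interval; Kelvin and Celsius degrees are the same size, so ΔC = +8°C.
Final Celsius temperature: 245.1833 + 8.0000 = 253.1833°C.
In Fahrenheit: 253.1833 × 1.8 + 32 = 487.7°F.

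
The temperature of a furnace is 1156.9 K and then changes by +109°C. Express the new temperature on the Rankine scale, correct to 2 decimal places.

2278.62°R

Initial temperature in Celsius: 1156.9 - 273.15 = 883.7500°C.
Final Celsius temperature: 883.7500 + 109.0000 = 992.7500°C.
In Rankine: 992.7500 × 1.8 + 491.67 = 2278.62°R.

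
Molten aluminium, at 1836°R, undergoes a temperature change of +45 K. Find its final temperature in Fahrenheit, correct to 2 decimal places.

1457.33°F

Initial temperature in Celsius: (1836 - 491.67) × 5/9 = 746.8500°C.
The 45 K change is an interval; Kelvin and Celsius degrees are the same size, so ΔC = +45°C.
Final Celsius temperature: 746.8500 + 45.0000 = 791.8500°C.
In Fahrenheit: 791.8500 × 1.8 + 32 = 1457.33°F.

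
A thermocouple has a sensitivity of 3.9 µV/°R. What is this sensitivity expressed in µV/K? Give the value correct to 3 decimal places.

7.020 µV/K

Since only a temperature interval is involved, the additive offset between the scales drops out.
A change of 1 K is a change of 1.8°R, so per K the value is 3.9 × 1.8 = 7.020.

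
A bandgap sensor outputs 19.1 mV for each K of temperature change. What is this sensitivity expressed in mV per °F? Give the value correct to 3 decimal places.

Since only a temperature interval is involved, the additive offset between the scales drops out.
A change of 1°F is a change of 5/9 K, so per °F the value is 19.1 × 5/9 = 10.611.

10.611 mV per °F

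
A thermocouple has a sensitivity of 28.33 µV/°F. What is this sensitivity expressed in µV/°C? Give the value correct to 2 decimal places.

The quantity depends on a temperature interval, so only the ratio of degree sizes applies; the offset between the scales is irrelevant.
A change of 1°C is a change of 1.8°F, so per °C the value is 28.33 × 1.8 = 50.99.

50.99 µV/°C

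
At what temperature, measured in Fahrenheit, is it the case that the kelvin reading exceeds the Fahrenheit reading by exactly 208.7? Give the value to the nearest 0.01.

Let F be the Fahrenheit reading. The kelvin reading is K = 5/9·F + 255.372.
Require K - F = 208.7: (-4/9)·F + 255.372 = 208.7.
F = (208.7 - 255.372) / (-4/9) = 105.01.

105.01°F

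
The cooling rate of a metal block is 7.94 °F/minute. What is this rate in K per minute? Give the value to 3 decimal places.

4.411 K/minute

The quantity depends on a temperature interval, so only the ratio of degree sizes applies; the offset between the scales is irrelevant.
A change of 1°F is a change of 5/9 K, so 7.94 × 5/9 = 4.411.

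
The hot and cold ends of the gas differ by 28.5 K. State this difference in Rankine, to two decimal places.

51.30°R

Only the scale ratio 1.8 matters for a change in temperature.
28.5 × 1.8 = 51.30.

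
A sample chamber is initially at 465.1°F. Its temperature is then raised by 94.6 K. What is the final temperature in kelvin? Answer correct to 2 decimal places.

Initial temperature in Celsius: (465.1 - 32) × 5/9 = 240.6111°C.
The 94.6 K change is an interval; Kelvin and Celsius degrees are the same size, so ΔC = +94.6°C.
Final Celsius temperature: 240.6111 + 94.6000 = 335.2111°C.
In kelvin: 335.2111 + 273.15 = 608.36 K.

608.36 K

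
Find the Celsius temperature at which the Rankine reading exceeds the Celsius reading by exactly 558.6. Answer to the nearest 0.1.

Let C be the Celsius reading. The Rankine reading is R = 1.8·C + 491.67.
Require R - C = 558.6: (0.8)·C + 491.67 = 558.6.
C = (558.6 - 491.67) / (0.8) = 83.7.

83.7°C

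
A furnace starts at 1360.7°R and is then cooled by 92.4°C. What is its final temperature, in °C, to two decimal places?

390.39°C

Initial temperature in Celsius: (1360.7 - 491.67) × 5/9 = 482.7944°C.
Final Celsius temperature: 482.7944 - 92.4000 = 390.3944°C.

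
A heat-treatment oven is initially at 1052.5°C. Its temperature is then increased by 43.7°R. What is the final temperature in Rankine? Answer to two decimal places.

2429.87°R

The 43.7°R change is an interval, so only the factor 5/9 applies: +43.7 × 5/9 = +24.2778°C.
Final Celsius temperature: 1052.5000 + 24.2778 = 1076.7778°C.
In Rankine: 1076.7778 × 1.8 + 491.67 = 2429.87°R.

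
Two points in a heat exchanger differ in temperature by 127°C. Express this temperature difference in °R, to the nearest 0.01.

Only the scale ratio 1.8 matters for a change in temperature.
127 × 1.8 = 228.60.

228.60°R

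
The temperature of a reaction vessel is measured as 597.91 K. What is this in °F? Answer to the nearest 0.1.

In Celsius: 597.91 - 273.15 = 324.7600°C.
In Fahrenheit: 324.7600 × 1.8 + 32 = 616.6°F.

616.6°F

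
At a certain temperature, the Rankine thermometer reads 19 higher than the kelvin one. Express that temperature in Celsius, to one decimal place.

-249.4°C

Let x be the kelvin reading; then the Rankine reading is 1.8·x.
(1.8·x) - x = 19  ⇒  (0.8)·x = 19  ⇒  x = 23.7500 K.
In Celsius: 23.75 - 273.15 = -249.4°C.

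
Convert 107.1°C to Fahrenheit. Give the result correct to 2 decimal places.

224.78°F

In Fahrenheit: 107.1000 × 1.8 + 32 = 224.78°F.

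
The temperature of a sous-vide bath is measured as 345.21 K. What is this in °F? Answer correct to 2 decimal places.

In Celsius: 345.21 - 273.15 = 72.0600°C.
In Fahrenheit: 72.0600 × 1.8 + 32 = 161.71°F.

161.71°F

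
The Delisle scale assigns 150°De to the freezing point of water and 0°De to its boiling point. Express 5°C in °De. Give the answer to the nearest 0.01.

Linearly onto the Delisle scale: 150 + (5.0000 / 100) × (0 - 150) = 142.50°De.

142.50°De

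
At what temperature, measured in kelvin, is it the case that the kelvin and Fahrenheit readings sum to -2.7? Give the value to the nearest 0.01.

Let K be the kelvin reading. The Fahrenheit reading is F = 1.8·K - 459.67.
Require K + F = -2.7: (2.8)·K - 459.67 = -2.7.
K = (-2.7 + 459.67) / (2.8) = 163.20.

163.20 K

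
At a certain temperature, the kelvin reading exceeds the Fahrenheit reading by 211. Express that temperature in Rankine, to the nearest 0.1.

Let x be the Fahrenheit reading; then the kelvin reading is 5/9·x + 255.372.
(5/9·x + 255.372) - x = 211  ⇒  (-4/9)·x = -44.3722  ⇒  x = 99.8375°F.
In Celsius: (99.8375 - 32) × 5/9 = 37.6875°C.
In Rankine: 37.6875 × 1.8 + 491.67 = 559.5°R.

559.5°R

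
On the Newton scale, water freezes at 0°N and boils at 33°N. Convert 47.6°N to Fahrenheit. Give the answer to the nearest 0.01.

291.64°F

Linear interpolation between the fixed points: C = (47.6 - 0) × 100 / (33 - 0) = 144.2424°C.
Then 144.2424 × 1.8 + 32 = 291.64°F.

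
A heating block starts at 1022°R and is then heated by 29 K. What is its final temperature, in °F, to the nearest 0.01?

Initial temperature in Celsius: (1022 - 491.67) × 5/9 = 294.6278°C.
The 29 K change is an interval; Kelvin and Celsius degrees are the same size, so ΔC = +29°C.
Final Celsius temperature: 294.6278 + 29.0000 = 323.6278°C.
In Fahrenheit: 323.6278 × 1.8 + 32 = 614.53°F.

614.53°F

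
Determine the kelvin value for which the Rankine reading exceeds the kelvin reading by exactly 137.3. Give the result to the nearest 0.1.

171.6 K

Let K be the kelvin reading. The Rankine reading is R = 1.8·K.
Require R - K = 137.3: (0.8)·K = 137.3.
K = (137.3) / (0.8) = 171.6.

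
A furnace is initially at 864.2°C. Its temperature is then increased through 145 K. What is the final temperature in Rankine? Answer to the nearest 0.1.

2308.2°R

The 145 K change is an interval; Kelvin and Celsius degrees are the same size, so ΔC = +145°C.
Final Celsius temperature: 864.2000 + 145.0000 = 1009.2000°C.
In Rankine: 1009.2000 × 1.8 + 491.67 = 2308.2°R.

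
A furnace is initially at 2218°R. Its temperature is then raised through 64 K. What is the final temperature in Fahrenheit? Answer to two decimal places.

Initial temperature in Celsius: (2218 - 491.67) × 5/9 = 959.0722°C.
The 64 K change is an interval; Kelvin and Celsius degrees are the same size, so ΔC = +64°C.
Final Celsius temperature: 959.0722 + 64.0000 = 1023.0722°C.
In Fahrenheit: 1023.0722 × 1.8 + 32 = 1873.53°F.

1873.53°F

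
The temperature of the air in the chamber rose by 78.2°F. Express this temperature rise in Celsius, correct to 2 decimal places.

43.44°C

Only the scale ratio 5/9 matters for a change in temperature.
78.2 × 5/9 = 43.44.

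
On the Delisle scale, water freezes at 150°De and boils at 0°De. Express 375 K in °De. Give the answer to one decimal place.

First in Celsius: 375 - 273.15 = 101.8500°C.
Linearly onto the Delisle scale: 150 + (101.8500 / 100) × (0 - 150) = -2.8°De.

-2.8°De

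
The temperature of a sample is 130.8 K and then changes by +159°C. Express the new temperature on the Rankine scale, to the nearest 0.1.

521.6°R

Initial temperature in Celsius: 130.8 - 273.15 = -142.3500°C.
Final Celsius temperature: -142.3500 + 159.0000 = 16.6500°C.
In Rankine: 16.6500 × 1.8 + 491.67 = 521.6°R.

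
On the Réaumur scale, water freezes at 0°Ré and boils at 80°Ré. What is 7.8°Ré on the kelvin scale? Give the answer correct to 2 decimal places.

282.90 K

Linear interpolation between the fixed points: C = (7.8 - 0) × 100 / (80 - 0) = 9.7500°C.
Then 9.7500 + 273.15 = 282.90 K.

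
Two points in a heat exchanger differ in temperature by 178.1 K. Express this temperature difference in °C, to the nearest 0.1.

Kelvin and Celsius degrees are the same size, so the interval is unchanged: 178.1.

178.1°C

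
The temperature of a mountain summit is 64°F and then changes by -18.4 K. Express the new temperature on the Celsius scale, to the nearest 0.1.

-0.6°C

Initial temperature in Celsius: (64 - 32) × 5/9 = 17.7778°C.
The 18.4 K change is an interval; Kelvin and Celsius degrees are the same size, so ΔC = -18.4°C.
Final Celsius temperature: 17.7778 - 18.4000 = -0.6222°C.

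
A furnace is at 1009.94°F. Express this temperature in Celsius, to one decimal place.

In Celsius: (1009.94 - 32) × 5/9 = 543.3000°C.

543.3°C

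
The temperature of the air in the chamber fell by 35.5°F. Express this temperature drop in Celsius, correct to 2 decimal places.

19.72°C

An interval of 1°F corresponds to 5/9°C.
35.5 × 5/9 = 19.72.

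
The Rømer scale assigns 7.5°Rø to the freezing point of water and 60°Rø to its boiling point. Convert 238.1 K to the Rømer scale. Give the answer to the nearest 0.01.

First in Celsius: 238.1 - 273.15 = -35.0500°C.
Linearly onto the Rømer scale: 7.5 + (-35.0500 / 100) × (60 - 7.5) = -10.90°Rø.

-10.90°Rø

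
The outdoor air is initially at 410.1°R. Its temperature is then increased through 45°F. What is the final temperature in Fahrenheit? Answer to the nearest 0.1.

Initial temperature in Celsius: (410.1 - 491.67) × 5/9 = -45.3167°C.
The 45°F change is an interval, so only the factor 5/9 applies: +45 × 5/9 = +25.0000°C.
Final Celsius temperature: -45.3167 + 25.0000 = -20.3167°C.
In Fahrenheit: -20.3167 × 1.8 + 32 = -4.6°F.

-4.6°F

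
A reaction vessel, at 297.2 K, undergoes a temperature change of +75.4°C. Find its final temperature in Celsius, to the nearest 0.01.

Initial temperature in Celsius: 297.2 - 273.15 = 24.0500°C.
Final Celsius temperature: 24.0500 + 75.4000 = 99.4500°C.

99.45°C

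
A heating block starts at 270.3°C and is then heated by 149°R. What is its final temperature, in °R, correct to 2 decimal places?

1127.21°R

The 149°R change is an interval, so only the factor 5/9 applies: +149 × 5/9 = +82.7778°C.
Final Celsius temperature: 270.3000 + 82.7778 = 353.0778°C.
In Rankine: 353.0778 × 1.8 + 491.67 = 1127.21°R.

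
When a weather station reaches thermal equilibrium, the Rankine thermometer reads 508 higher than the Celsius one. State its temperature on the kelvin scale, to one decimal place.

293.6 K

Let x be the Celsius reading; then the Rankine reading is 1.8·x + 491.67.
(1.8·x + 491.67) - x = 508  ⇒  (0.8)·x = 16.33  ⇒  x = 20.4125°C.
In kelvin: 20.4125 + 273.15 = 293.6 K.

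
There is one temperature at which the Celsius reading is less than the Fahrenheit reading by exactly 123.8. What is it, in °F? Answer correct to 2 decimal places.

Let F be the Fahrenheit reading. The Celsius reading is C = 5/9·F - 17.7778.
Require C - F = -123.8: (-4/9)·F - 17.7778 = -123.8.
F = (-123.8 + 17.7778) / (-4/9) = 238.55.

238.55°F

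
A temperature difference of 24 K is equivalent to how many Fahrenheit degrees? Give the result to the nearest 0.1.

For a temperature interval the offset drops out; only the factor 1.8 applies.
24 × 1.8 = 43.2.

43.2°F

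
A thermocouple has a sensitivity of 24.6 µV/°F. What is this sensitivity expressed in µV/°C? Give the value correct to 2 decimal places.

44.28 µV/°C

Since only a temperature interval is involved, the additive offset between the scales drops out.
A change of 1°C is a change of 1.8°F, so per °C the value is 24.6 × 1.8 = 44.28.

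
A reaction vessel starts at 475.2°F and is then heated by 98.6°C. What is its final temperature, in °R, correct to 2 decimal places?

Initial temperature in Celsius: (475.2 - 32) × 5/9 = 246.2222°C.
Final Celsius temperature: 246.2222 + 98.6000 = 344.8222°C.
In Rankine: 344.8222 × 1.8 + 491.67 = 1112.35°R.

1112.35°R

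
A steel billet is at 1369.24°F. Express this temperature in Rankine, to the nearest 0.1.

1828.9°R

In Celsius: (1369.24 - 32) × 5/9 = 742.9111°C.
In Rankine: 742.9111 × 1.8 + 491.67 = 1828.9°R.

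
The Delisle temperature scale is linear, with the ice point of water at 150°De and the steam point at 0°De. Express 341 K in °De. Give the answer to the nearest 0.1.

First in Celsius: 341 - 273.15 = 67.8500°C.
Linearly onto the Delisle scale: 150 + (67.8500 / 100) × (0 - 150) = 48.2°De.

48.2°De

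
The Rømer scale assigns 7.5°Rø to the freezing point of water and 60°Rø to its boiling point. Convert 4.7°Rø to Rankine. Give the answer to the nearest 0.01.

482.07°R

Linear interpolation between the fixed points: C = (4.7 - 7.5) × 100 / (60 - 7.5) = -5.3333°C.
Then -5.3333 × 1.8 + 491.67 = 482.07°R.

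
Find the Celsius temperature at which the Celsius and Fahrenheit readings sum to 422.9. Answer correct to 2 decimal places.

139.61°C

Let C be the Celsius reading. The Fahrenheit reading is F = 1.8·C + 32.
Require C + F = 422.9: (2.8)·C + 32 = 422.9.
C = (422.9 - 32) / (2.8) = 139.61.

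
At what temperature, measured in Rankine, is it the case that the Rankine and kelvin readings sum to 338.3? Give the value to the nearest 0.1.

Let R be the Rankine reading. The kelvin reading is K = 5/9·R.
Require R + K = 338.3: (14/9)·R = 338.3.
R = (338.3) / (14/9) = 217.5.

217.5°R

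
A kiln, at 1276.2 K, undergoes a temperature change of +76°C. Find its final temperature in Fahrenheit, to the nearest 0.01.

1974.29°F

Initial temperature in Celsius: 1276.2 - 273.15 = 1003.0500°C.
Final Celsius temperature: 1003.0500 + 76.0000 = 1079.0500°C.
In Fahrenheit: 1079.0500 × 1.8 + 32 = 1974.29°F.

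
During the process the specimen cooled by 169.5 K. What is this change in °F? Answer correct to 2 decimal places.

Only the scale ratio 1.8 matters for a change in temperature.
169.5 × 1.8 = 305.10.

305.10°F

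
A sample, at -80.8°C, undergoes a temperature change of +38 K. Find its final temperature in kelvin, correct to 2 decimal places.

The 38 K change is an interval; Kelvin and Celsius degrees are the same size, so ΔC = +38°C.
Final Celsius temperature: -80.8000 + 38.0000 = -42.8000°C.
In kelvin: -42.8000 + 273.15 = 230.35 K.

230.35 K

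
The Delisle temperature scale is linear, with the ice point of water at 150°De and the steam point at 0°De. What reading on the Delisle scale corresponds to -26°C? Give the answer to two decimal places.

Linearly onto the Delisle scale: 150 + (-26.0000 / 100) × (0 - 150) = 189.00°De.

189.00°De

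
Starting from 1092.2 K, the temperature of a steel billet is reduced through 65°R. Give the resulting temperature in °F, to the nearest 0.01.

1441.29°F

Initial temperature in Celsius: 1092.2 - 273.15 = 819.0500°C.
The 65°R change is an interval, so only the factor 5/9 applies: -65 × 5/9 = -36.1111°C.
Final Celsius temperature: 819.0500 - 36.1111 = 782.9389°C.
In Fahrenheit: 782.9389 × 1.8 + 32 = 1441.29°F.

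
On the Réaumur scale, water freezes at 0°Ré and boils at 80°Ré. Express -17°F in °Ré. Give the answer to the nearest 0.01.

-21.78°Ré

First in Celsius: (-17 - 32) × 5/9 = -27.2222°C.
Linearly onto the Réaumur scale: 0 + (-27.2222 / 100) × (80 - 0) = -21.78°Ré.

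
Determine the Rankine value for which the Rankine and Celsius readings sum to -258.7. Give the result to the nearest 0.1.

Let R be the Rankine reading. The Celsius reading is C = 5/9·R - 273.15.
Require R + C = -258.7: (14/9)·R - 273.15 = -258.7.
R = (-258.7 + 273.15) / (14/9) = 9.3.

9.3°R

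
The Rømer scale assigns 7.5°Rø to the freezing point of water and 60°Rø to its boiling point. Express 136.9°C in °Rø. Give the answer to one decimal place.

79.4°Rø

Linearly onto the Rømer scale: 7.5 + (136.9000 / 100) × (60 - 7.5) = 79.4°Rø.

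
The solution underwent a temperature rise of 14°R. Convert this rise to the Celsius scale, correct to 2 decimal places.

7.78°C

An interval of 1°R corresponds to 5/9°C.
14 × 5/9 = 7.78.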